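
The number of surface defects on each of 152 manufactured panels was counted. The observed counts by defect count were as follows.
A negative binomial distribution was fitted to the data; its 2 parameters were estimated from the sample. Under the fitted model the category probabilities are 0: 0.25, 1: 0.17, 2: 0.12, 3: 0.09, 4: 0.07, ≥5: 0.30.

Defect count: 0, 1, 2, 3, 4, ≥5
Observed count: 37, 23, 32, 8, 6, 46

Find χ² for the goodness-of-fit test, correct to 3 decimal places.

Expected counts E_i = n·p_i: 152×0.25 = 38, 152×0.17 = 25.84, 152×0.12 = 18.24, 152×0.09 = 13.68, 152×0.07 = 10.64, 152×0.30 = 45.6.
cat         O        E   (O−E)²/E
0          37       38     0.0263
1          23    25.84     0.3121
2          32    18.24    10.3804
3           8    13.68     2.3584
4           6    10.64     2.0235
≥5         46     45.6     0.0035
Sum = 15.104

15.104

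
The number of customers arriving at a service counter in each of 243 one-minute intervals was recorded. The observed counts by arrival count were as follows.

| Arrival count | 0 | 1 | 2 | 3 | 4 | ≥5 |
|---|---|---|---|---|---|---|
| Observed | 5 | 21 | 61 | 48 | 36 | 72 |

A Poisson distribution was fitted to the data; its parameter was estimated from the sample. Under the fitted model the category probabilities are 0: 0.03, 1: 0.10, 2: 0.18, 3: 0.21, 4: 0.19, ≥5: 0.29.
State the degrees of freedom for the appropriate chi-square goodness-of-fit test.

4

There are k = 6 categories and 1 parameter estimated from the data, so df = 6 − 1 − 1 = 4.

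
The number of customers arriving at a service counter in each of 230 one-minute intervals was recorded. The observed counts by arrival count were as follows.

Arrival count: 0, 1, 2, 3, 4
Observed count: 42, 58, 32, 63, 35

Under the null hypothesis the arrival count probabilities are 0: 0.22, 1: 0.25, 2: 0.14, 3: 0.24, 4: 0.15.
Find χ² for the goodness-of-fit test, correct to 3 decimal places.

Expected counts E_i = n·p_i: 230×0.22 = 50.6, 230×0.25 = 57.5, 230×0.14 = 32.2, 230×0.24 = 55.2, 230×0.15 = 34.5.
cat         O        E   (O−E)²/E
0          42     50.6     1.4617
1          58     57.5     0.0043
2          32     32.2     0.0012
3          63     55.2     1.1022
4          35     34.5     0.0072
Sum = 2.577

2.577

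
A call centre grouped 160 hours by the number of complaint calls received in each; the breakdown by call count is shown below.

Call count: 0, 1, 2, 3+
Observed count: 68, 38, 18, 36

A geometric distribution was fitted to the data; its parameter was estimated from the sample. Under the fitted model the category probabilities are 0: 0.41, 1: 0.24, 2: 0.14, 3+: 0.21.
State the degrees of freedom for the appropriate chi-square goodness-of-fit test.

2

There are k = 4 categories and 1 parameter estimated from the data, so df = 4 − 1 − 1 = 2.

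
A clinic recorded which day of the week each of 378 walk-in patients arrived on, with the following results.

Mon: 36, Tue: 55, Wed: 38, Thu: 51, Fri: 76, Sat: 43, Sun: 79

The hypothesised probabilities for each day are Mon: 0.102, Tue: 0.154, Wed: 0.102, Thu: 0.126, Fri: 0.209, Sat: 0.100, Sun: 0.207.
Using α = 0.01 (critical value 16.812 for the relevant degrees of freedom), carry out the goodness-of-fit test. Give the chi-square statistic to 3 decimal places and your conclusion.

1.430; do not reject

Expected counts E_i = n·p_i: 378×0.102 = 38.556, 378×0.154 = 58.212, 378×0.102 = 38.556, 378×0.126 = 47.628, 378×0.209 = 79.002, 378×0.100 = 37.8, 378×0.207 = 78.246.
cat         O        E   (O−E)²/E
Mon        36   38.556     0.1694
Tue        55   58.212     0.1772
Wed        38   38.556     0.0080
Thu        51   47.628     0.2387
Fri        76   79.002     0.1141
Sat        43     37.8     0.7153
Sun        79   78.246     0.0073
Sum = 1.430
df = 6. Since 1.430 < 16.812, we do not reject H₀.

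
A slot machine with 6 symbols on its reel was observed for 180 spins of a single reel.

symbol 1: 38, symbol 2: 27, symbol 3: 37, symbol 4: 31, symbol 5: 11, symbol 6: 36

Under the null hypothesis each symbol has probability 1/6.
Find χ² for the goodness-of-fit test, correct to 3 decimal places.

17.333

Expected count for each of the 6 categories: 180/6 = 30.
symbol 1: (38 − 30)²/30 = 64/30 = 2.1333
symbol 2: (27 − 30)²/30 = 9/30 = 0.3000
symbol 3: (37 − 30)²/30 = 49/30 = 1.6333
symbol 4: (31 − 30)²/30 = 1/30 = 0.0333
symbol 5: (11 − 30)²/30 = 361/30 = 12.0333
symbol 6: (36 − 30)²/30 = 36/30 = 1.2000
Sum = 17.333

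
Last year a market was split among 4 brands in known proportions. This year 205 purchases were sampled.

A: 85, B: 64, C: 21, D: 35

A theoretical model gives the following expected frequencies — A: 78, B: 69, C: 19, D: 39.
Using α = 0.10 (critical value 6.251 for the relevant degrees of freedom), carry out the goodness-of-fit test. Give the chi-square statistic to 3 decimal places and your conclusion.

1.611; do not reject

A: (85 − 78)²/78 = 49/78 = 0.6282
B: (64 − 69)²/69 = 25/69 = 0.3623
C: (21 − 19)²/19 = 4/19 = 0.2105
D: (35 − 39)²/39 = 16/39 = 0.4103
Sum = 1.611
df = 3. Since 1.611 < 6.251, we do not reject H₀.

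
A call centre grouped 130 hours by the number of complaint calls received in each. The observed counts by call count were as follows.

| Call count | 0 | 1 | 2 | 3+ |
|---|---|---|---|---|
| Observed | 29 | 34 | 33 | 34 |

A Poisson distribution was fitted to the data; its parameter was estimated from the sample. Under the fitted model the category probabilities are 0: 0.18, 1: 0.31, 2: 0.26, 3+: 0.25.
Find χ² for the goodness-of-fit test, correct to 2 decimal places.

2.41

Expected counts E_i = n·p_i: 130×0.18 = 23.4, 130×0.31 = 40.3, 130×0.26 = 33.8, 130×0.25 = 32.5.
0: (29 − 23.4)²/23.4 = 31.36/23.4 = 1.340
1: (34 − 40.3)²/40.3 = 39.69/40.3 = 0.985
2: (33 − 33.8)²/33.8 = 0.64/33.8 = 0.019
3+: (34 − 32.5)²/32.5 = 2.25/32.5 = 0.069
Sum = 2.41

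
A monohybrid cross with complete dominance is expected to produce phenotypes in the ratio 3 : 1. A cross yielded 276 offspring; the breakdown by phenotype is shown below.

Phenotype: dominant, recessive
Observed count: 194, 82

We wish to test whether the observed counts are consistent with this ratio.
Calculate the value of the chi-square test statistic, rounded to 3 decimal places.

Ratio total = 4. Expected counts: 276×3/4 = 207, 276×1/4 = 69.
χ² = (194−207)²/207 + (82−69)²/69
   = 0.8164 + 2.4493
Sum = 3.266

3.266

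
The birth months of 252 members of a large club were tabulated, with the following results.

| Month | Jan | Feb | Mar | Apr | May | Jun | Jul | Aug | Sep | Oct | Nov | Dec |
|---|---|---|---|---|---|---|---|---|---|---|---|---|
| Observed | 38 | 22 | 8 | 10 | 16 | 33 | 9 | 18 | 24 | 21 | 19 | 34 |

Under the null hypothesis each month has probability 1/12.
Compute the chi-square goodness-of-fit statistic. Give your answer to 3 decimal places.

51.619

Expected count for each of the 12 categories: 252/12 = 21.
Jan: (38 − 21)²/21 = 289/21 = 13.7619
Feb: (22 − 21)²/21 = 1/21 = 0.0476
Mar: (8 − 21)²/21 = 169/21 = 8.0476
Apr: (10 − 21)²/21 = 121/21 = 5.7619
May: (16 − 21)²/21 = 25/21 = 1.1905
Jun: (33 − 21)²/21 = 144/21 = 6.8571
Jul: (9 − 21)²/21 = 144/21 = 6.8571
Aug: (18 − 21)²/21 = 9/21 = 0.4286
Sep: (24 − 21)²/21 = 9/21 = 0.4286
Oct: (21 − 21)²/21 = 0/21 = 0.0000
Nov: (19 − 21)²/21 = 4/21 = 0.1905
Dec: (34 − 21)²/21 = 169/21 = 8.0476
Sum = 51.619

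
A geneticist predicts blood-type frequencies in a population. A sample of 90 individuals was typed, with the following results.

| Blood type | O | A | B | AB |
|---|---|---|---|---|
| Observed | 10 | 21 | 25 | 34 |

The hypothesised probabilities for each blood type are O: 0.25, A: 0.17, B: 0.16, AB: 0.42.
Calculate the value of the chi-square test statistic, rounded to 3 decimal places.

Expected counts E_i = n·p_i: 90×0.25 = 22.5, 90×0.17 = 15.3, 90×0.16 = 14.4, 90×0.42 = 37.8.
O: (10 − 22.5)²/22.5 = 156.25/22.5 = 6.9444
A: (21 − 15.3)²/15.3 = 32.49/15.3 = 2.1235
B: (25 − 14.4)²/14.4 = 112.36/14.4 = 7.8028
AB: (34 − 37.8)²/37.8 = 14.44/37.8 = 0.3820
Sum = 17.253

17.253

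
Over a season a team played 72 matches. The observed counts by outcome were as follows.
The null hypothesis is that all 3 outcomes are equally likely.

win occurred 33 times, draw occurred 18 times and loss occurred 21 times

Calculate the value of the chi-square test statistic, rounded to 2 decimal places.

5.25

Expected count for each of the 3 categories: 72/3 = 24.
χ² = (33−24)²/24 + (18−24)²/24 + (21−24)²/24
   = 3.375 + 1.500 + 0.375
Sum = 5.25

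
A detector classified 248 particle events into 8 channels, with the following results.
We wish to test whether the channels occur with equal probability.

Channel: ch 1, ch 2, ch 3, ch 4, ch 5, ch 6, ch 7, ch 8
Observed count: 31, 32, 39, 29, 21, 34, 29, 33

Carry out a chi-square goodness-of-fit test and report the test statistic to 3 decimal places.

Expected count for each of the 8 categories: 248/8 = 31.
cat         O        E   (O−E)²/E
ch 1       31       31     0.0000
ch 2       32       31     0.0323
ch 3       39       31     2.0645
ch 4       29       31     0.1290
ch 5       21       31     3.2258
ch 6       34       31     0.2903
ch 7       29       31     0.1290
ch 8       33       31     0.1290
Sum = 6.000

6.000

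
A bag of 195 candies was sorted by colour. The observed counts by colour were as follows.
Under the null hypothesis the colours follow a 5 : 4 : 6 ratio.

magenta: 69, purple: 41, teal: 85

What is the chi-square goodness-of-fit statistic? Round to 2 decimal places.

Ratio total = 15. Expected counts: 195×5/15 = 65, 195×4/15 = 52, 195×6/15 = 78.
magenta: (69 − 65)²/65 = 16/65 = 0.246
purple: (41 − 52)²/52 = 121/52 = 2.327
teal: (85 − 78)²/78 = 49/78 = 0.628
Sum = 3.20

3.20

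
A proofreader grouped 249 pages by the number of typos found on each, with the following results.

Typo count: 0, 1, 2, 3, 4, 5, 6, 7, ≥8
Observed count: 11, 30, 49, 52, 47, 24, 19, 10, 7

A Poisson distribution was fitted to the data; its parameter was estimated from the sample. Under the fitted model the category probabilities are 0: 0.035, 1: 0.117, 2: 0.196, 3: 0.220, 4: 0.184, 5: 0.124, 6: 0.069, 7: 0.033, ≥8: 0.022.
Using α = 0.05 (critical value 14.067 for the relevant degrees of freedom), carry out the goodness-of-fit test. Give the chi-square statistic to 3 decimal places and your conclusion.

3.331; do not reject

Expected counts E_i = n·p_i: 249×0.035 = 8.715, 249×0.117 = 29.133, 249×0.196 = 48.804, 249×0.220 = 54.78, 249×0.184 = 45.816, 249×0.124 = 30.876, 249×0.069 = 17.181, 249×0.033 = 8.217, 249×0.022 = 5.478.
cat         O        E   (O−E)²/E
0          11    8.715     0.5991
1          30   29.133     0.0258
2          49   48.804     0.0008
3          52    54.78     0.1411
4          47   45.816     0.0306
5          24   30.876     1.5313
6          19   17.181     0.1926
7          10    8.217     0.3869
≥8          7    5.478     0.4229
Sum = 3.331
df = 7. Since 3.331 < 14.067, we do not reject H₀.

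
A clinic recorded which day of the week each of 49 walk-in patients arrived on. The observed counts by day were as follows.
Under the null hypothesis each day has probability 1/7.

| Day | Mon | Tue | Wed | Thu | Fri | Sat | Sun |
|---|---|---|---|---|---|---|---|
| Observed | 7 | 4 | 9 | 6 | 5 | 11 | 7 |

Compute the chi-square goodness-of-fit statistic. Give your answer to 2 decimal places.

Under H₀ each category has probability 1/7, so each expected count is 49/7 = 7.
Mon: (7 − 7)²/7 = 0/7 = 0.000
Tue: (4 − 7)²/7 = 9/7 = 1.286
Wed: (9 − 7)²/7 = 4/7 = 0.571
Thu: (6 − 7)²/7 = 1/7 = 0.143
Fri: (5 − 7)²/7 = 4/7 = 0.571
Sat: (11 − 7)²/7 = 16/7 = 2.286
Sun: (7 − 7)²/7 = 0/7 = 0.000
Sum = 4.86

4.86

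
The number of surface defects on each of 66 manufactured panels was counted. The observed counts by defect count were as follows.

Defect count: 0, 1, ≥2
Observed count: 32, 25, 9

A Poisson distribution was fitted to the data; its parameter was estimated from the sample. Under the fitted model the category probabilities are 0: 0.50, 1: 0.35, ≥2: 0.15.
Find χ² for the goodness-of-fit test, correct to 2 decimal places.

Expected counts E_i = n·p_i: 66×0.50 = 33, 66×0.35 = 23.1, 66×0.15 = 9.9.
0: (32 − 33)²/33 = 1/33 = 0.030
1: (25 − 23.1)²/23.1 = 3.61/23.1 = 0.156
≥2: (9 − 9.9)²/9.9 = 0.81/9.9 = 0.082
Sum = 0.27

0.27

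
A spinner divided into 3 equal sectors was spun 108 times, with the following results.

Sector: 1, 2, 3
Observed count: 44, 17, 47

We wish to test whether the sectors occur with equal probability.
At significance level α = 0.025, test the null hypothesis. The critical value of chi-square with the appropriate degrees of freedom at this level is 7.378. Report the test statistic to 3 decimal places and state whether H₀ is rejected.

Under H₀ each category has probability 1/3, so each expected count is 108/3 = 36.
χ² = (44−36)²/36 + (17−36)²/36 + (47−36)²/36
   = 1.7778 + 10.0278 + 3.3611
Sum = 15.167
df = 2. Since 15.167 > 7.378, we reject H₀.

15.167; reject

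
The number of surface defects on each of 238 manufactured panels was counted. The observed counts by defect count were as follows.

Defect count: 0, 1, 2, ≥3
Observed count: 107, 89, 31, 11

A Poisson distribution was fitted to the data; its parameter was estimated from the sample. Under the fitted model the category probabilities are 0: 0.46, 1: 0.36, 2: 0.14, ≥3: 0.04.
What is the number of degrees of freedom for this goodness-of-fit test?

There are k = 4 categories and 1 parameter estimated from the data, so df = 4 − 1 − 1 = 2.

2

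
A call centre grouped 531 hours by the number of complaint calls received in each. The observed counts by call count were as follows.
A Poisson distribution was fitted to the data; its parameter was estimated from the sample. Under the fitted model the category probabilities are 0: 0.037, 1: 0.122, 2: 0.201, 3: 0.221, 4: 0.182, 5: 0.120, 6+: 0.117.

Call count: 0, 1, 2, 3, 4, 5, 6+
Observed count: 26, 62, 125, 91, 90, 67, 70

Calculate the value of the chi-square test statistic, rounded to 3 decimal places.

Expected counts E_i = n·p_i: 531×0.037 = 19.647, 531×0.122 = 64.782, 531×0.201 = 106.731, 531×0.221 = 117.351, 531×0.182 = 96.642, 531×0.120 = 63.72, 531×0.117 = 62.127.
cat         O        E   (O−E)²/E
0          26   19.647     2.0543
1          62   64.782     0.1195
2         125  106.731     3.1271
3          91  117.351     5.9171
4          90   96.642     0.4565
5          67    63.72     0.1688
6+         70   62.127     0.9977
Sum = 12.841

12.841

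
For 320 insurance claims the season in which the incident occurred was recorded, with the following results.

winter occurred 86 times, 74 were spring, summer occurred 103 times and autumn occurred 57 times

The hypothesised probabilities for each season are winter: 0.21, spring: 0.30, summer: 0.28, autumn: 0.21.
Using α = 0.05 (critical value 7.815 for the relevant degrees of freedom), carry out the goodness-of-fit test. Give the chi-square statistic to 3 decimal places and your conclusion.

13.853; reject

Expected counts E_i = n·p_i: 320×0.21 = 67.2, 320×0.30 = 96, 320×0.28 = 89.6, 320×0.21 = 67.2.
winter: (86 − 67.2)²/67.2 = 353.44/67.2 = 5.2595
spring: (74 − 96)²/96 = 484/96 = 5.0417
summer: (103 − 89.6)²/89.6 = 179.56/89.6 = 2.0040
autumn: (57 − 67.2)²/67.2 = 104.04/67.2 = 1.5482
Sum = 13.853
df = 3. Since 13.853 > 7.815, we reject H₀.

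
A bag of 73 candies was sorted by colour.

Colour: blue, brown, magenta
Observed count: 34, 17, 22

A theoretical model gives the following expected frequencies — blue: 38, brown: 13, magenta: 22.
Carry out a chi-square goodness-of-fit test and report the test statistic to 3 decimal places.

blue: (34 − 38)²/38 = 16/38 = 0.4211
brown: (17 − 13)²/13 = 16/13 = 1.2308
magenta: (22 − 22)²/22 = 0/22 = 0.0000
Sum = 1.652

1.652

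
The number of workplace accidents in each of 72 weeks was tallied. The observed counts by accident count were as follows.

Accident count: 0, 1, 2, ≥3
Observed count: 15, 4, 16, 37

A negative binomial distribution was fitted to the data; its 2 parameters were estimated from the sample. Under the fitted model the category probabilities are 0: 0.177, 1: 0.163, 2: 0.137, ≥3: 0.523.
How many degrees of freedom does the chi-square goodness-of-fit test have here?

There are k = 4 categories and 2 parameters estimated from the data, so df = 4 − 1 − 2 = 1.

1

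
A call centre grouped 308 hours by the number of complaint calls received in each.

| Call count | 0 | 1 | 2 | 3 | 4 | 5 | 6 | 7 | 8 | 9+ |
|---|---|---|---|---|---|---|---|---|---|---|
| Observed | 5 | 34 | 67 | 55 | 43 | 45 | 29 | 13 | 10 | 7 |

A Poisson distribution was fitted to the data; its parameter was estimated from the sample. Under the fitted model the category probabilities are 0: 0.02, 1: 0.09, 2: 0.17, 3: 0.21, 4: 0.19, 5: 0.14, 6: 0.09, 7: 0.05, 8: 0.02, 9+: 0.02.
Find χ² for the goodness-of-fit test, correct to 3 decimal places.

Expected counts E_i = n·p_i: 308×0.02 = 6.16, 308×0.09 = 27.72, 308×0.17 = 52.36, 308×0.21 = 64.68, 308×0.19 = 58.52, 308×0.14 = 43.12, 308×0.09 = 27.72, 308×0.05 = 15.4, 308×0.02 = 6.16, 308×0.02 = 6.16.
cat         O        E   (O−E)²/E
0           5     6.16     0.2184
1          34    27.72     1.4227
2          67    52.36     4.0934
3          55    64.68     1.4487
4          43    58.52     4.1160
5          45    43.12     0.0820
6          29    27.72     0.0591
7          13     15.4     0.3740
8          10     6.16     2.3938
9+          7     6.16     0.1145
Sum = 14.323

14.323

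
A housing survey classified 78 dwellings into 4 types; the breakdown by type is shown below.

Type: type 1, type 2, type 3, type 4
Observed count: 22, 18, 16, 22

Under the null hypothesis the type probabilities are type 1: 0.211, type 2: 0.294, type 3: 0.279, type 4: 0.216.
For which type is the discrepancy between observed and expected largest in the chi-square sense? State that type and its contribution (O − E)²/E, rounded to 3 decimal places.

type 1, 1.866

Expected counts E_i = n·p_i: 78×0.211 = 16.458, 78×0.294 = 22.932, 78×0.279 = 21.762, 78×0.216 = 16.848.
cat         O        E   (O−E)²/E
type 1     22   16.458     1.8662
type 2     18   22.932     1.0607
type 3     16   21.762     1.5256
type 4     22   16.848     1.5754
The largest term is for type 1: 1.866.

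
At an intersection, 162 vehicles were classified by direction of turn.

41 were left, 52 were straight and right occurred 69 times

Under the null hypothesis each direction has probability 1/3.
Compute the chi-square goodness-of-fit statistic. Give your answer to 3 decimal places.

Under H₀ each category has probability 1/3, so each expected count is 162/3 = 54.
left: (41 − 54)²/54 = 169/54 = 3.1296
straight: (52 − 54)²/54 = 4/54 = 0.0741
right: (69 − 54)²/54 = 225/54 = 4.1667
Sum = 7.370

7.370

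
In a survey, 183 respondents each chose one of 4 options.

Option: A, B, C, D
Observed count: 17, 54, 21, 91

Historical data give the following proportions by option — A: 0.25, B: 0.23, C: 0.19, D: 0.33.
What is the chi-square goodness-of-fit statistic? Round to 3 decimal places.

42.406

Expected counts E_i = n·p_i: 183×0.25 = 45.75, 183×0.23 = 42.09, 183×0.19 = 34.77, 183×0.33 = 60.39.
A: (17 − 45.75)²/45.75 = 826.5625/45.75 = 18.0669
B: (54 − 42.09)²/42.09 = 141.8481/42.09 = 3.3701
C: (21 − 34.77)²/34.77 = 189.6129/34.77 = 5.4533
D: (91 − 60.39)²/60.39 = 936.9721/60.39 = 15.5154
Sum = 42.406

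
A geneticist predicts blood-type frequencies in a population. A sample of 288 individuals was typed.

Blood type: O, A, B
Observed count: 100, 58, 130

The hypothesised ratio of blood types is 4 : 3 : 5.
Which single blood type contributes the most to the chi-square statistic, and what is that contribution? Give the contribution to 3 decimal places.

Ratio total = 12. Expected counts: 288×4/12 = 96, 288×3/12 = 72, 288×5/12 = 120.
χ² = (100−96)²/96 + (58−72)²/72 + (130−120)²/120
   = 0.1667 + 2.7222 + 0.8333
The largest term is for A: 2.722.

A, 2.722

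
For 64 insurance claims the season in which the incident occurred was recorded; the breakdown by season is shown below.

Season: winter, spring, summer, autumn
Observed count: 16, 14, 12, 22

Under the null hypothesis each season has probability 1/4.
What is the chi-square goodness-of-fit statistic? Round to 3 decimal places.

3.500

Under H₀ each category has probability 1/4, so each expected count is 64/4 = 16.
cat         O        E   (O−E)²/E
winter     16       16     0.0000
spring     14       16     0.2500
summer     12       16     1.0000
autumn     22       16     2.2500
Sum = 3.500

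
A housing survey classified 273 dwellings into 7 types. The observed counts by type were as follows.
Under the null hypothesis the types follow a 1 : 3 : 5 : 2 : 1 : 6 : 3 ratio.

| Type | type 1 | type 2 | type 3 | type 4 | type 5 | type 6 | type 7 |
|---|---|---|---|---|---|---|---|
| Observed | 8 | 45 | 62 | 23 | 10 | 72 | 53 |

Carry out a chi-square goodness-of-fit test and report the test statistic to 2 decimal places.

9.51

Ratio total = 21. Expected counts: 273×1/21 = 13, 273×3/21 = 39, 273×5/21 = 65, 273×2/21 = 26, 273×1/21 = 13, 273×6/21 = 78, 273×3/21 = 39.
type 1: (8 − 13)²/13 = 25/13 = 1.923
type 2: (45 − 39)²/39 = 36/39 = 0.923
type 3: (62 − 65)²/65 = 9/65 = 0.138
type 4: (23 − 26)²/26 = 9/26 = 0.346
type 5: (10 − 13)²/13 = 9/13 = 0.692
type 6: (72 − 78)²/78 = 36/78 = 0.462
type 7: (53 − 39)²/39 = 196/39 = 5.026
Sum = 9.51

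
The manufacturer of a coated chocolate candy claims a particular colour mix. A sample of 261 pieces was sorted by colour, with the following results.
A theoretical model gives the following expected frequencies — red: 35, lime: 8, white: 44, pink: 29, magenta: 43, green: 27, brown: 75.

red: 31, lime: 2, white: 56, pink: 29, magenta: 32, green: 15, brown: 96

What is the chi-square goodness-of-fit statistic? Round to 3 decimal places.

22.257

cat          O        E   (O−E)²/E
red         31       35     0.4571
lime         2        8     4.5000
white       56       44     3.2727
pink        29       29     0.0000
magenta     32       43     2.8140
green       15       27     5.3333
brown       96       75     5.8800
Sum = 22.257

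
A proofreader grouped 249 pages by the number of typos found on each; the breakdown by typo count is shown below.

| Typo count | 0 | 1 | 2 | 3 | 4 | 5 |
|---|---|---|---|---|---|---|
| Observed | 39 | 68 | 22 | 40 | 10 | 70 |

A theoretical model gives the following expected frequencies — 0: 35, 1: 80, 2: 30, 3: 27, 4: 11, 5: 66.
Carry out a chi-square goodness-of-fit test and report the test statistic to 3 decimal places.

10.983

χ² = (39−35)²/35 + (68−80)²/80 + (22−30)²/30 + (40−27)²/27 + (10−11)²/11 + (70−66)²/66
   = 0.4571 + 1.8000 + 2.1333 + 6.2593 + 0.0909 + 0.2424
Sum = 10.983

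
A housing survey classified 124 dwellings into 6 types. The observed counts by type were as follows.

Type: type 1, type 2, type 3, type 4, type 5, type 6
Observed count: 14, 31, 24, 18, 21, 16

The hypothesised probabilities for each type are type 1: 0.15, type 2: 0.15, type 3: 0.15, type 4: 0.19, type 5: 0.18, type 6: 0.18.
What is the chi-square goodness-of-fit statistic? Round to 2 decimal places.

Expected counts E_i = n·p_i: 124×0.15 = 18.6, 124×0.15 = 18.6, 124×0.15 = 18.6, 124×0.19 = 23.56, 124×0.18 = 22.32, 124×0.18 = 22.32.
χ² = (14−18.6)²/18.6 + (31−18.6)²/18.6 + (24−18.6)²/18.6 + (18−23.56)²/23.56 + (21−22.32)²/22.32 + (16−22.32)²/22.32
   = 1.138 + 8.267 + 1.568 + 1.312 + 0.078 + 1.790
Sum = 14.15

14.15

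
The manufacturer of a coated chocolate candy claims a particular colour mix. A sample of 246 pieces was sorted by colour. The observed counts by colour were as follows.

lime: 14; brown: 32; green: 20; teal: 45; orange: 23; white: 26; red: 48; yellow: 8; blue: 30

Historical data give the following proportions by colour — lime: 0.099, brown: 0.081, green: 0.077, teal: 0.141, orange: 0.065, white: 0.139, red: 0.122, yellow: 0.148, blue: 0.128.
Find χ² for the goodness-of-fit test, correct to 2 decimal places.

Expected counts E_i = n·p_i: 246×0.099 = 24.354, 246×0.081 = 19.926, 246×0.077 = 18.942, 246×0.141 = 34.686, 246×0.065 = 15.99, 246×0.139 = 34.194, 246×0.122 = 30.012, 246×0.148 = 36.408, 246×0.128 = 31.488.
χ² = (14−24.354)²/24.354 + (32−19.926)²/19.926 + (20−18.942)²/18.942 + (45−34.686)²/34.686 + (23−15.99)²/15.99 + (26−34.194)²/34.194 + (48−30.012)²/30.012 + (8−36.408)²/36.408 + (30−31.488)²/31.488
   = 4.402 + 7.316 + 0.059 + 3.067 + 3.073 + 1.964 + 10.781 + 22.166 + 0.070
Sum = 52.90

52.90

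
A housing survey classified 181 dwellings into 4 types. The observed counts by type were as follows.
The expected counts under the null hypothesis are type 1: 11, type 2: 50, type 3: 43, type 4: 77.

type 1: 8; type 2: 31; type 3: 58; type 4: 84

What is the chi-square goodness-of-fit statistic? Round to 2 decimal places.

13.91

cat         O        E   (O−E)²/E
type 1      8       11      0.818
type 2     31       50      7.220
type 3     58       43      5.233
type 4     84       77      0.636
Sum = 13.91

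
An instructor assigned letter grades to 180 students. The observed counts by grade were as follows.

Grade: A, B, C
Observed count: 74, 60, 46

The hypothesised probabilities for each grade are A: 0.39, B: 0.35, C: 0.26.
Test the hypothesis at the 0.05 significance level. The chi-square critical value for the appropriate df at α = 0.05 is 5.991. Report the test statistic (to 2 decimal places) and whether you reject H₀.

Expected counts E_i = n·p_i: 180×0.39 = 70.2, 180×0.35 = 63, 180×0.26 = 46.8.
A: (74 − 70.2)²/70.2 = 14.44/70.2 = 0.206
B: (60 − 63)²/63 = 9/63 = 0.143
C: (46 − 46.8)²/46.8 = 0.64/46.8 = 0.014
Sum = 0.36
df = 2. Since 0.36 < 5.991, we do not reject H₀.

0.36; do not reject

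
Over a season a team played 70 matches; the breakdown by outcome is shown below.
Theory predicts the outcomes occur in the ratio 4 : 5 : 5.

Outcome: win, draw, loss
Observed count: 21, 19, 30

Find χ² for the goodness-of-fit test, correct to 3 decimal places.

2.490

Ratio total = 14. Expected counts: 70×4/14 = 20, 70×5/14 = 25, 70×5/14 = 25.
χ² = (21−20)²/20 + (19−25)²/25 + (30−25)²/25
   = 0.0500 + 1.4400 + 1.0000
Sum = 2.490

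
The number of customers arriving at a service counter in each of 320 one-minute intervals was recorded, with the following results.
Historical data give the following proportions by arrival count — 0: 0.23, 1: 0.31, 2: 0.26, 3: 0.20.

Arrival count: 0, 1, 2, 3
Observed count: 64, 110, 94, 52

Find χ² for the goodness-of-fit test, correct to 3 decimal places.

Expected counts E_i = n·p_i: 320×0.23 = 73.6, 320×0.31 = 99.2, 320×0.26 = 83.2, 320×0.20 = 64.
cat         O        E   (O−E)²/E
0          64     73.6     1.2522
1         110     99.2     1.1758
2          94     83.2     1.4019
3          52       64     2.2500
Sum = 6.080

6.080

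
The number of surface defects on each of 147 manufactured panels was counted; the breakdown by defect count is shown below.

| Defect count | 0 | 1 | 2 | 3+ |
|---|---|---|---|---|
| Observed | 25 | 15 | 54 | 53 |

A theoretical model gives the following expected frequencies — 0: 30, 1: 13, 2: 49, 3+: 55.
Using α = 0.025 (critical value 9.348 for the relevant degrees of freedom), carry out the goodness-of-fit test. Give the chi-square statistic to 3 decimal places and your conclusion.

0: (25 − 30)²/30 = 25/30 = 0.8333
1: (15 − 13)²/13 = 4/13 = 0.3077
2: (54 − 49)²/49 = 25/49 = 0.5102
3+: (53 − 55)²/55 = 4/55 = 0.0727
Sum = 1.724
df = 3. Since 1.724 < 9.348, we do not reject H₀.

1.724; do not reject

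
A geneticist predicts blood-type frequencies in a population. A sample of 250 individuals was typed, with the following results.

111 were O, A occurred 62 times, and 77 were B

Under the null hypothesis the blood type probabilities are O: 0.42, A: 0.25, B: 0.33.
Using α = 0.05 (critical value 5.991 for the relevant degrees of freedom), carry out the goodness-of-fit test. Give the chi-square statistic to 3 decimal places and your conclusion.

0.714; do not reject

Expected counts E_i = n·p_i: 250×0.42 = 105, 250×0.25 = 62.5, 250×0.33 = 82.5.
χ² = (111−105)²/105 + (62−62.5)²/62.5 + (77−82.5)²/82.5
   = 0.3429 + 0.0040 + 0.3667
Sum = 0.714
df = 2. Since 0.714 < 5.991, we do not reject H₀.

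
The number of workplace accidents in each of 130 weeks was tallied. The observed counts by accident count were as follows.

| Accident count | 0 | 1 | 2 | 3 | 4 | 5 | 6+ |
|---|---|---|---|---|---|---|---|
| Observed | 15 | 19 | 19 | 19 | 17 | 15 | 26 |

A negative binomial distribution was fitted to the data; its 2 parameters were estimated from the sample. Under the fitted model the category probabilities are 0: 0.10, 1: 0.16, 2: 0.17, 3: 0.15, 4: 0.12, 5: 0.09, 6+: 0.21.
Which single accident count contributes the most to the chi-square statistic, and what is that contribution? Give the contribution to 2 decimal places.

5, 0.93

Expected counts E_i = n·p_i: 130×0.10 = 13, 130×0.16 = 20.8, 130×0.17 = 22.1, 130×0.15 = 19.5, 130×0.12 = 15.6, 130×0.09 = 11.7, 130×0.21 = 27.3.
cat         O        E   (O−E)²/E
0          15       13      0.308
1          19     20.8      0.156
2          19     22.1      0.435
3          19     19.5      0.013
4          17     15.6      0.126
5          15     11.7      0.931
6+         26     27.3      0.062
The largest term is for 5: 0.93.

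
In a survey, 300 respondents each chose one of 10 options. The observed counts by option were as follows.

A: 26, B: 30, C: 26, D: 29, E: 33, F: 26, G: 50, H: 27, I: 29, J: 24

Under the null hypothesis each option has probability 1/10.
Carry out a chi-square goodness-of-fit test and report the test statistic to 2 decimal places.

16.80

Expected count for each of the 10 categories: 300/10 = 30.
cat         O        E   (O−E)²/E
A          26       30      0.533
B          30       30      0.000
C          26       30      0.533
D          29       30      0.033
E          33       30      0.300
F          26       30      0.533
G          50       30     13.333
H          27       30      0.300
I          29       30      0.033
J          24       30      1.200
Sum = 16.80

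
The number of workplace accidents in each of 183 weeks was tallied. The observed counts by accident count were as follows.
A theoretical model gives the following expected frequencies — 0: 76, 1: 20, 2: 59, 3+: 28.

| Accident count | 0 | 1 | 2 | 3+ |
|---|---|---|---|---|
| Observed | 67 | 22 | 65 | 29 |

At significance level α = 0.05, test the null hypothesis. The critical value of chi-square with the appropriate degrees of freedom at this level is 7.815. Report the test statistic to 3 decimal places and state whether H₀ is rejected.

cat         O        E   (O−E)²/E
0          67       76     1.0658
1          22       20     0.2000
2          65       59     0.6102
3+         29       28     0.0357
Sum = 1.912
df = 3. Since 1.912 < 7.815, we do not reject H₀.

1.912; do not reject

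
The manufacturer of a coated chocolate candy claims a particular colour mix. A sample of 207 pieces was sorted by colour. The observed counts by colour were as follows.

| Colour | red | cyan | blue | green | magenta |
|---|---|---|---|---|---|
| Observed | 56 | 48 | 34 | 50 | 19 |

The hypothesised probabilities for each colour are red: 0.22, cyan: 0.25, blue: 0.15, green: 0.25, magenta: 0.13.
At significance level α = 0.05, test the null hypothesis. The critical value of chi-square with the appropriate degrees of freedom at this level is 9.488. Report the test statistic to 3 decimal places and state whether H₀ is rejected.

5.339; do not reject

Expected counts E_i = n·p_i: 207×0.22 = 45.54, 207×0.25 = 51.75, 207×0.15 = 31.05, 207×0.25 = 51.75, 207×0.13 = 26.91.
χ² = (56−45.54)²/45.54 + (48−51.75)²/51.75 + (34−31.05)²/31.05 + (50−51.75)²/51.75 + (19−26.91)²/26.91
   = 2.4025 + 0.2717 + 0.2803 + 0.0592 + 2.3251
Sum = 5.339
df = 4. Since 5.339 < 9.488, we do not reject H₀.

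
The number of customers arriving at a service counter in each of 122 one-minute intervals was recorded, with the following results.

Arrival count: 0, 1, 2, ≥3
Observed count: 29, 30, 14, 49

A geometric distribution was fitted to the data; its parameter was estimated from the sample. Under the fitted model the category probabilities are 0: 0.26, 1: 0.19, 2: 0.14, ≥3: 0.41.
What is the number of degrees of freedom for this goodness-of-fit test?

2

There are k = 4 categories and 1 parameter estimated from the data, so df = 4 − 1 − 1 = 2.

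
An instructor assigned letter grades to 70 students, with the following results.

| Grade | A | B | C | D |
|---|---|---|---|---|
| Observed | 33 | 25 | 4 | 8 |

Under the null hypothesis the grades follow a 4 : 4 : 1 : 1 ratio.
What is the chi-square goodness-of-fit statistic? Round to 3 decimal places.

Ratio total = 10. Expected counts: 70×4/10 = 28, 70×4/10 = 28, 70×1/10 = 7, 70×1/10 = 7.
A: (33 − 28)²/28 = 25/28 = 0.8929
B: (25 − 28)²/28 = 9/28 = 0.3214
C: (4 − 7)²/7 = 9/7 = 1.2857
D: (8 − 7)²/7 = 1/7 = 0.1429
Sum = 2.643

2.643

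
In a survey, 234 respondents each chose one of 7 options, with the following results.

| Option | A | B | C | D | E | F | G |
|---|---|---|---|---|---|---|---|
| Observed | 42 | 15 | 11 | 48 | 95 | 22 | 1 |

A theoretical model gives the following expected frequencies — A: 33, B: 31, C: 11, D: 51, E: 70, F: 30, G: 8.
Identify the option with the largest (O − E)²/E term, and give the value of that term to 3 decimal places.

E, 8.929

A: (42 − 33)²/33 = 81/33 = 2.4545
B: (15 − 31)²/31 = 256/31 = 8.2581
C: (11 − 11)²/11 = 0/11 = 0.0000
D: (48 − 51)²/51 = 9/51 = 0.1765
E: (95 − 70)²/70 = 625/70 = 8.9286
F: (22 − 30)²/30 = 64/30 = 2.1333
G: (1 − 8)²/8 = 49/8 = 6.1250
The largest term is for E: 8.929.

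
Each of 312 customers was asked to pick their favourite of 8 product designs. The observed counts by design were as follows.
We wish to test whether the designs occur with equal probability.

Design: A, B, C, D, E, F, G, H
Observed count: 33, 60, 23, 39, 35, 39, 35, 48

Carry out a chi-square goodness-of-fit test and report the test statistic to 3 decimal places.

21.692

Expected count for each of the 8 categories: 312/8 = 39.
cat         O        E   (O−E)²/E
A          33       39     0.9231
B          60       39    11.3077
C          23       39     6.5641
D          39       39     0.0000
E          35       39     0.4103
F          39       39     0.0000
G          35       39     0.4103
H          48       39     2.0769
Sum = 21.692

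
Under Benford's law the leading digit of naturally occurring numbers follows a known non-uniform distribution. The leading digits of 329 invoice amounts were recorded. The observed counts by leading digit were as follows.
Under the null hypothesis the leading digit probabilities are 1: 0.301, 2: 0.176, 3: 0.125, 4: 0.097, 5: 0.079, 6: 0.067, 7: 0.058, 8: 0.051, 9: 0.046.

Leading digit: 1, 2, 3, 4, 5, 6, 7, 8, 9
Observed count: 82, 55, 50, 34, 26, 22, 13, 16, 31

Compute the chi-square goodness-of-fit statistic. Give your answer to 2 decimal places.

Expected counts E_i = n·p_i: 329×0.301 = 99.029, 329×0.176 = 57.904, 329×0.125 = 41.125, 329×0.097 = 31.913, 329×0.079 = 25.991, 329×0.067 = 22.043, 329×0.058 = 19.082, 329×0.051 = 16.779, 329×0.046 = 15.134.
χ² = (82−99.029)²/99.029 + (55−57.904)²/57.904 + (50−41.125)²/41.125 + (34−31.913)²/31.913 + (26−25.991)²/25.991 + (22−22.043)²/22.043 + (13−19.082)²/19.082 + (16−16.779)²/16.779 + (31−15.134)²/15.134
   = 2.928 + 0.146 + 1.915 + 0.136 + 0.000 + 0.000 + 1.939 + 0.036 + 16.633
Sum = 23.73

23.73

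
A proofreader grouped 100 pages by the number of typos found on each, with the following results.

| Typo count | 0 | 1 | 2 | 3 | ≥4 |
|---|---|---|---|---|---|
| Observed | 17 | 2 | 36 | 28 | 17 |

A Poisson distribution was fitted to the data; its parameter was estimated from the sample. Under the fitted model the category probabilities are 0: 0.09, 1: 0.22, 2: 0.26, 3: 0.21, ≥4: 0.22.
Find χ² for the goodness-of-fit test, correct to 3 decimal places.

Expected counts E_i = n·p_i: 100×0.09 = 9, 100×0.22 = 22, 100×0.26 = 26, 100×0.21 = 21, 100×0.22 = 22.
χ² = (17−9)²/9 + (2−22)²/22 + (36−26)²/26 + (28−21)²/21 + (17−22)²/22
   = 7.1111 + 18.1818 + 3.8462 + 2.3333 + 1.1364
Sum = 32.609

32.609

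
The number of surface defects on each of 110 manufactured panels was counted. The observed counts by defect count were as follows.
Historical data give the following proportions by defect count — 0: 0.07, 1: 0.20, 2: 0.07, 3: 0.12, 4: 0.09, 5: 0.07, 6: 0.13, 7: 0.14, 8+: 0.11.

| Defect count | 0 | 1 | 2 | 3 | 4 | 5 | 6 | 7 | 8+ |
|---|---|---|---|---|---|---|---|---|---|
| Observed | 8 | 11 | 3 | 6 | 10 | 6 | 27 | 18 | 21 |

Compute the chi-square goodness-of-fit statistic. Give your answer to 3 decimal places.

30.948

Expected counts E_i = n·p_i: 110×0.07 = 7.7, 110×0.20 = 22, 110×0.07 = 7.7, 110×0.12 = 13.2, 110×0.09 = 9.9, 110×0.07 = 7.7, 110×0.13 = 14.3, 110×0.14 = 15.4, 110×0.11 = 12.1.
χ² = (8−7.7)²/7.7 + (11−22)²/22 + (3−7.7)²/7.7 + (6−13.2)²/13.2 + (10−9.9)²/9.9 + (6−7.7)²/7.7 + (27−14.3)²/14.3 + (18−15.4)²/15.4 + (21−12.1)²/12.1
   = 0.0117 + 5.5000 + 2.8688 + 3.9273 + 0.0010 + 0.3753 + 11.2790 + 0.4390 + 6.5463
Sum = 30.948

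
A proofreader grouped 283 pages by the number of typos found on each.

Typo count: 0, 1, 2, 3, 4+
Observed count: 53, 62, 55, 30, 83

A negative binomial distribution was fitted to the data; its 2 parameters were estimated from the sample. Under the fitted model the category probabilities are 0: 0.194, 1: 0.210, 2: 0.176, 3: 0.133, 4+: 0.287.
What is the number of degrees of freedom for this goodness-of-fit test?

There are k = 5 categories and 2 parameters estimated from the data, so df = 5 − 1 − 2 = 2.

2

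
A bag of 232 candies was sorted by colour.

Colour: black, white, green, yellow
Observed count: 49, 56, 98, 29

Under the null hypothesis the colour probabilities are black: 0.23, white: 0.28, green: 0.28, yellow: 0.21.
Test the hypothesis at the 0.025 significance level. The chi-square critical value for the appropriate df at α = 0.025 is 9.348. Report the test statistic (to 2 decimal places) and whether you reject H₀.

Expected counts E_i = n·p_i: 232×0.23 = 53.36, 232×0.28 = 64.96, 232×0.28 = 64.96, 232×0.21 = 48.72.
cat         O        E   (O−E)²/E
black      49    53.36      0.356
white      56    64.96      1.236
green      98    64.96     16.805
yellow     29    48.72      7.982
Sum = 26.38
df = 3. Since 26.38 > 9.348, we reject H₀.

26.38; reject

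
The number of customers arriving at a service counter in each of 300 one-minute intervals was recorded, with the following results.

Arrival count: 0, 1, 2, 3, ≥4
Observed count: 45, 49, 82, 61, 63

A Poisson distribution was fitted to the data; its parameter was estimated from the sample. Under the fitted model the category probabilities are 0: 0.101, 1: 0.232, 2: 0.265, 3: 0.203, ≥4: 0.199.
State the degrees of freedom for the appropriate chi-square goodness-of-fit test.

3

There are k = 5 categories and 1 parameter estimated from the data, so df = 5 − 1 − 1 = 3.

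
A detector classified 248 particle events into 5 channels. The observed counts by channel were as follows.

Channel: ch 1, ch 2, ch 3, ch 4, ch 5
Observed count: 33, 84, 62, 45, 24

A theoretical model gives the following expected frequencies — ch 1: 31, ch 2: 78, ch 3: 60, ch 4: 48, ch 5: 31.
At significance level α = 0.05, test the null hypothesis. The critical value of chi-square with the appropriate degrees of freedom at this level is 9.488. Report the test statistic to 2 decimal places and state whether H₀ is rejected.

cat         O        E   (O−E)²/E
ch 1       33       31      0.129
ch 2       84       78      0.462
ch 3       62       60      0.067
ch 4       45       48      0.188
ch 5       24       31      1.581
Sum = 2.43
df = 4. Since 2.43 < 9.488, we do not reject H₀.

2.43; do not reject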